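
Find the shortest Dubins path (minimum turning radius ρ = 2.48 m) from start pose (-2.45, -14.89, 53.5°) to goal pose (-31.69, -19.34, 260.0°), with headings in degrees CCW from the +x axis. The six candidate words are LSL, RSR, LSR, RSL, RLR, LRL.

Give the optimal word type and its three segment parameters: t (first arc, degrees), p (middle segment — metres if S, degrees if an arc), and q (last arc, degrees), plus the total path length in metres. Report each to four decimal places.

Let ψ = atan2(Δy, Δx) = atan2(-4.45, -29.24) = -171.3466° be the start→goal bearing.
Normalize: d = |goal − start| / ρ = 29.576682/2.48 = 11.926081, α = (θ_start − ψ) mod 360° = 224.8466° = 3.924314 rad, β = (θ_goal − ψ) mod 360° = 71.3466° = 1.245234 rad.
Common terms: sin α = -0.705211, cos α = -0.708997, sin β = 0.947471, cos β = 0.319842, cos(α−β) = -0.894934, d² = 142.231416. Work in radians in the unit-radius frame; every candidate has L = ρ·(t + p + q).
LSL: p² = 2 + d² − 2cos(α−β) + 2d(sin α − sin β) = 106.601238; p = √p² = 10.324788; φ = atan2(cos β − cos α, d + sin α − sin β) = 0.099813 rad; t = (φ − α) mod 2π = 2.458685 rad, q = (β − φ) mod 2π = 1.145420 rad → L = 2.48·(2.458685 + 10.324788 + 1.145420) = 2.48·13.928892 = 34.543653 m
RSR: p² = 2 + d² − 2cos(α−β) + 2d(sin β − sin α) = 185.441331; p = √p² = 13.617684; φ = atan2(cos α − cos β, d − sin α + sin β) = -0.075624 rad; t = (α − φ) mod 2π = 3.999938 rad, q = (φ − β) mod 2π = 4.962328 rad → L = 2.48·(3.999938 + 13.617684 + 4.962328) = 2.48·22.579950 = 55.998277 m
LSR: p² = d² − 2 + 2cos(α−β) + 2d(sin α + sin β) = 144.219959; p = √p² = 12.009161; φ = atan2(−cos α − cos β, d + sin α + sin β) − atan2(−2, p) = 0.196995 rad; t = (φ − α) mod 2π = 2.555866 rad, q = (φ − β) mod 2π = 5.234947 rad → L = 2.48·(2.555866 + 12.009161 + 5.234947) = 2.48·19.799975 = 49.103937 m
RSL: p² = d² − 2 + 2cos(α−β) − 2d(sin α + sin β) = 132.663135; p = √p² = 11.517948; φ = atan2(cos α + cos β, d − sin α − sin β) − atan2(2, p) = -0.205223 rad; t = (α − φ) mod 2π = 4.129537 rad, q = (β − φ) mod 2π = 1.450456 rad → L = 2.48·(4.129537 + 11.517948 + 1.450456) = 2.48·17.097941 = 42.402894 m
RLR: c = (6 − d² + 2cos(α−β) + 2d(sin α − sin β))/8 = -22.180166, |c| > 1 → infeasible
LRL: c = (6 − d² + 2cos(α−β) − 2d(sin α − sin β))/8 = -12.325155, |c| > 1 → infeasible
Shortest: LSL with L = 34.543653 m ≈ 34.5437 m
Convert LSL to answer units (arcs ×180/π): t = 2.458685·180/π = 140.8722°, p = ρ·p = 2.48·10.324788 = 25.6055 m, q = 1.145420·180/π = 65.6278°, L = 34.5437 m.

LSL: t = 140.8722°, p = 25.6055 m, q = 65.6278°, L = 34.5437 m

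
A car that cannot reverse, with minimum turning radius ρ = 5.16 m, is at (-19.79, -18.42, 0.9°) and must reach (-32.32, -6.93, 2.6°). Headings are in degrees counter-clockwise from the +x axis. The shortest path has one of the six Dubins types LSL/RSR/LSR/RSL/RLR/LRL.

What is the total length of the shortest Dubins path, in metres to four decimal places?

48.0658 m

Let ψ = atan2(Δy, Δx) = atan2(11.49, -12.53) = 137.4792° be the start→goal bearing.
Normalize: d = |goal − start| / ρ = 17.000618/5.16 = 3.294693, α = (θ_start − ψ) mod 360° = 223.4208° = 3.899429 rad, β = (θ_goal − ψ) mod 360° = 225.1208° = 3.929099 rad.
Common terms: sin α = -0.687351, cos α = -0.726325, sin β = -0.708596, cos β = -0.705614, cos(α−β) = 0.999560, d² = 10.855004. Work in radians in the unit-radius frame; every candidate has L = ρ·(t + p + q).
LSL: p² = 2 + d² − 2cos(α−β) + 2d(sin α − sin β) = 10.995875; p = √p² = 3.316003; φ = atan2(cos β − cos α, d + sin α − sin β) = 0.006246 rad; t = (φ − α) mod 2π = 2.390003 rad, q = (β − φ) mod 2π = 3.922853 rad → L = 5.16·(2.390003 + 3.316003 + 3.922853) = 5.16·9.628859 = 49.684911 m
RSR: p² = 2 + d² − 2cos(α−β) + 2d(sin β − sin α) = 10.715894; p = √p² = 3.273514; φ = atan2(cos α − cos β, d − sin α + sin β) = -0.006327 rad; t = (α − φ) mod 2π = 3.905755 rad, q = (φ − β) mod 2π = 2.347759 rad → L = 5.16·(3.905755 + 3.273514 + 2.347759) = 5.16·9.527029 = 49.159468 m
LSR: p² = d² − 2 + 2cos(α−β) + 2d(sin α + sin β) = 1.655688; p = √p² = 1.286735; φ = atan2(−cos α − cos β, d + sin α + sin β) − atan2(−2, p) = 1.645250 rad; t = (φ − α) mod 2π = 4.029006 rad, q = (φ − β) mod 2π = 3.999336 rad → L = 5.16·(4.029006 + 1.286735 + 3.999336) = 5.16·9.315077 = 48.065800 m
RSL: p² = d² − 2 + 2cos(α−β) − 2d(sin α + sin β) = 20.052560; p = √p² = 4.478008; φ = atan2(cos α + cos β, d − sin α − sin β) − atan2(2, p) = -0.716336 rad; t = (α − φ) mod 2π = 4.615764 rad, q = (β − φ) mod 2π = 4.645435 rad → L = 5.16·(4.615764 + 4.478008 + 4.645435) = 5.16·13.739207 = 70.894309 m
RLR: c = (6 − d² + 2cos(α−β) + 2d(sin α − sin β))/8 = -0.339487; p = 2π − arccos c = 4.366018 rad; φ = atan2(cos α − cos β, d − sin α + sin β) = -0.006327 rad; t = (α − φ + p/2) mod 2π = 6.088764 rad, q = (α − β − t + p) mod 2π = 4.530768 rad → L = 5.16·(6.088764 + 4.366018 + 4.530768) = 5.16·14.985550 = 77.325439 m
LRL: c = (6 − d² + 2cos(α−β) − 2d(sin α − sin β))/8 = -0.374484; p = 2π − arccos c = 4.328548 rad; φ = atan2(cos β − cos α, d + sin α − sin β) = 0.006246 rad; t = (φ − α + p/2) mod 2π = 4.554277 rad, q = (β − α − t + p) mod 2π = 6.087128 rad → L = 5.16·(4.554277 + 4.328548 + 6.087128) = 5.16·14.969953 = 77.244956 m
Shortest: LSR with L = 48.065800 m ≈ 48.0658 m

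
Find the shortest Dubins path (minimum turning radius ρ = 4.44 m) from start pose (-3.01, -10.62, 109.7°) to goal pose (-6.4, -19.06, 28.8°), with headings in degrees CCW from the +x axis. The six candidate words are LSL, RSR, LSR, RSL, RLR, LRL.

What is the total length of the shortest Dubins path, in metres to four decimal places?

24.9654 m

Let ψ = atan2(Δy, Δx) = atan2(-8.44, -3.39) = -111.8833° be the start→goal bearing.
Normalize: d = |goal − start| / ρ = 9.095367/4.44 = 2.048506, α = (θ_start − ψ) mod 360° = 221.5833° = 3.867358 rad, β = (θ_goal − ψ) mod 360° = 140.6833° = 2.455387 rad.
Common terms: sin α = -0.663708, cos α = -0.747992, sin β = 0.633606, cos β = -0.773655, cos(α−β) = 0.158158, d² = 4.196377. Work in radians in the unit-radius frame; every candidate has L = ρ·(t + p + q).
LSL: p² = 2 + d² − 2cos(α−β) + 2d(sin α − sin β) = 0.564947; p = √p² = 0.751630; φ = atan2(cos β − cos α, d + sin α − sin β) = -0.034151 rad; t = (φ − α) mod 2π = 2.381676 rad, q = (β − φ) mod 2π = 2.489538 rad → L = 4.44·(2.381676 + 0.751630 + 2.489538) = 4.44·5.622844 = 24.965426 m
RSR: p² = 2 + d² − 2cos(α−β) + 2d(sin β − sin α) = 11.195175; p = √p² = 3.345919; φ = atan2(cos α − cos β, d − sin α + sin β) = 0.007670 rad; t = (α − φ) mod 2π = 3.859688 rad, q = (φ − β) mod 2π = 3.835469 rad → L = 4.44·(3.859688 + 3.345919 + 3.835469) = 4.44·11.041076 = 49.022377 m
LSR: p² = d² − 2 + 2cos(α−β) + 2d(sin α + sin β) = 2.389366; p = √p² = 1.545758; φ = atan2(−cos α − cos β, d + sin α + sin β) − atan2(−2, p) = 1.558796 rad; t = (φ − α) mod 2π = 3.974624 rad, q = (φ − β) mod 2π = 5.386595 rad → L = 4.44·(3.974624 + 1.545758 + 5.386595) = 4.44·10.906976 = 48.426975 m
RSL: p² = d² − 2 + 2cos(α−β) − 2d(sin α + sin β) = 2.636020; p = √p² = 1.623583; φ = atan2(cos α + cos β, d − sin α − sin β) − atan2(2, p) = -1.520821 rad; t = (α − φ) mod 2π = 5.388179 rad, q = (β − φ) mod 2π = 3.976208 rad → L = 4.44·(5.388179 + 1.623583 + 3.976208) = 4.44·10.987970 = 48.786587 m
RLR: c = (6 − d² + 2cos(α−β) + 2d(sin α − sin β))/8 = -0.399397; p = 2π − arccos c = 4.301530 rad; φ = atan2(cos α − cos β, d − sin α + sin β) = 0.007670 rad; t = (α − φ + p/2) mod 2π = 6.010453 rad, q = (α − β − t + p) mod 2π = 5.986234 rad → L = 4.44·(6.010453 + 4.301530 + 5.986234) = 4.44·16.298217 = 72.364083 m
LRL: c = (6 − d² + 2cos(α−β) − 2d(sin α − sin β))/8 = 0.929382; p = 2π − arccos c = 5.905123 rad; φ = atan2(cos β − cos α, d + sin α − sin β) = -0.034151 rad; t = (φ − α + p/2) mod 2π = 5.334238 rad, q = (β − α − t + p) mod 2π = 5.442099 rad → L = 4.44·(5.334238 + 5.905123 + 5.442099) = 4.44·16.681460 = 74.065682 m
Shortest: LSL with L = 24.965426 m ≈ 24.9654 m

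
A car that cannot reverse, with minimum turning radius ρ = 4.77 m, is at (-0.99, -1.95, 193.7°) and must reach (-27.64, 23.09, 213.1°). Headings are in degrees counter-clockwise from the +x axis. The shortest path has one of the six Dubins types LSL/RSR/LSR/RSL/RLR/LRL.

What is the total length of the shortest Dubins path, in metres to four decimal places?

Let ψ = atan2(Δy, Δx) = atan2(25.04, -26.65) = 136.7840° be the start→goal bearing.
Normalize: d = |goal − start| / ρ = 36.568075/4.77 = 7.666263, α = (θ_start − ψ) mod 360° = 56.9160° = 0.993371 rad, β = (θ_goal − ψ) mod 360° = 76.3160° = 1.331965 rad.
Common terms: sin α = 0.837871, cos α = 0.545868, sin β = 0.971615, cos β = 0.236567, cos(α−β) = 0.943223, d² = 58.771590. Work in radians in the unit-radius frame; every candidate has L = ρ·(t + p + q).
LSL: p² = 2 + d² − 2cos(α−β) + 2d(sin α − sin β) = 56.834508; p = √p² = 7.538866; φ = atan2(cos β − cos α, d + sin α − sin β) = -0.041039 rad; t = (φ − α) mod 2π = 5.248775 rad, q = (β − φ) mod 2π = 1.373004 rad → L = 4.77·(5.248775 + 7.538866 + 1.373004) = 4.77·14.160646 = 67.546280 m
RSR: p² = 2 + d² − 2cos(α−β) + 2d(sin β − sin α) = 60.935780; p = √p² = 7.806137; φ = atan2(cos α − cos β, d − sin α + sin β) = 0.039633 rad; t = (α − φ) mod 2π = 0.953738 rad, q = (φ − β) mod 2π = 4.990854 rad → L = 4.77·(0.953738 + 7.806137 + 4.990854) = 4.77·13.750729 = 65.590976 m
LSR: p² = d² − 2 + 2cos(α−β) + 2d(sin α + sin β) = 86.402027; p = √p² = 9.295269; φ = atan2(−cos α − cos β, d + sin α + sin β) − atan2(−2, p) = 0.129547 rad; t = (φ − α) mod 2π = 5.419361 rad, q = (φ − β) mod 2π = 5.080767 rad → L = 4.77·(5.419361 + 9.295269 + 5.080767) = 4.77·19.795397 = 94.424043 m
RSL: p² = d² − 2 + 2cos(α−β) − 2d(sin α + sin β) = 30.914043; p = √p² = 5.560040; φ = atan2(cos α + cos β, d − sin α − sin β) − atan2(2, p) = -0.212490 rad; t = (α − φ) mod 2π = 1.205861 rad, q = (β − φ) mod 2π = 1.544455 rad → L = 4.77·(1.205861 + 5.560040 + 1.544455) = 4.77·8.310356 = 39.640398 m
RLR: c = (6 − d² + 2cos(α−β) + 2d(sin α − sin β))/8 = -6.616973, |c| > 1 → infeasible
LRL: c = (6 − d² + 2cos(α−β) − 2d(sin α − sin β))/8 = -6.104314, |c| > 1 → infeasible
Shortest: RSL with L = 39.640398 m ≈ 39.6404 m

39.6404 m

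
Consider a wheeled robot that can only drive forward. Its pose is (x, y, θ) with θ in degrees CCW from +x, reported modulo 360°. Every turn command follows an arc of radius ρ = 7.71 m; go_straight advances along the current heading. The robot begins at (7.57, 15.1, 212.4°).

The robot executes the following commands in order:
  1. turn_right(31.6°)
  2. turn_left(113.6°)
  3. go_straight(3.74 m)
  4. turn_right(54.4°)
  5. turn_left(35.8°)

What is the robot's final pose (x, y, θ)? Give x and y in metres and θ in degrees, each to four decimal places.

set_pose: (x, y, θ) = (7.5700, 15.1000, 212.4000°), ρ = 7.71
turn_right(31.6°): centre at ρ to the right, rotate −31.6° → (3.5464, 13.9005, 180.8000°)
turn_left(113.6°): centre at ρ to the left, rotate +113.6° → (-3.3673, 3.0062, 294.4000°)
go_straight(3.74): x += 3.74·cos θ, y += 3.74·sin θ → (-1.8223, -0.3997, 294.4000°)
turn_right(54.4°): centre at ρ to the right, rotate −54.4° → (-2.1666, -7.4398, 240.0000°)
turn_left(35.8°): centre at ρ to the left, rotate +35.8° → (-3.1601, -12.0739, 275.8000°)

(-3.1601, -12.0739, 275.8000°)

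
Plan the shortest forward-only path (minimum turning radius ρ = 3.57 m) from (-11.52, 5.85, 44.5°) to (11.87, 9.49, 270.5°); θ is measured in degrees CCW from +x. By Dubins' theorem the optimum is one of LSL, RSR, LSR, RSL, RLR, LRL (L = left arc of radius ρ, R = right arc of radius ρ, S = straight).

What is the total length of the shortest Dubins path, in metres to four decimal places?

26.7285 m

Let ψ = atan2(Δy, Δx) = atan2(3.64, 23.39) = 8.8455° be the start→goal bearing.
Normalize: d = |goal − start| / ρ = 23.671538/3.57 = 6.630683, α = (θ_start − ψ) mod 360° = 35.6545° = 0.622288 rad, β = (θ_goal − ψ) mod 360° = 261.6545° = 4.566732 rad.
Common terms: sin α = 0.582896, cos α = 0.812547, sin β = -0.989411, cos β = -0.145143, cos(α−β) = -0.694658, d² = 43.965955. Work in radians in the unit-radius frame; every candidate has L = ρ·(t + p + q).
LSL: p² = 2 + d² − 2cos(α−β) + 2d(sin α − sin β) = 68.206202; p = √p² = 8.258705; φ = atan2(cos β − cos α, d + sin α − sin β) = -0.116223 rad; t = (φ − α) mod 2π = 5.544675 rad, q = (β − φ) mod 2π = 4.682955 rad → L = 3.57·(5.544675 + 8.258705 + 4.682955) = 3.57·18.486334 = 65.996212 m
RSR: p² = 2 + d² − 2cos(α−β) + 2d(sin β − sin α) = 26.504342; p = √p² = 5.148237; φ = atan2(cos α − cos β, d − sin α + sin β) = 0.187113 rad; t = (α − φ) mod 2π = 0.435175 rad, q = (φ − β) mod 2π = 1.903566 rad → L = 3.57·(0.435175 + 5.148237 + 1.903566) = 3.57·7.486978 = 26.728511 m
LSR: p² = d² − 2 + 2cos(α−β) + 2d(sin α + sin β) = 35.185693; p = √p² = 5.931753; φ = atan2(−cos α − cos β, d + sin α + sin β) − atan2(−2, p) = 0.218378 rad; t = (φ − α) mod 2π = 5.879276 rad, q = (φ − β) mod 2π = 1.934832 rad → L = 3.57·(5.879276 + 5.931753 + 1.934832) = 3.57·13.745861 = 49.072723 m
RSL: p² = d² − 2 + 2cos(α−β) − 2d(sin α + sin β) = 45.967584; p = √p² = 6.779940; φ = atan2(cos α + cos β, d − sin α − sin β) − atan2(2, p) = -0.192295 rad; t = (α − φ) mod 2π = 0.814583 rad, q = (β − φ) mod 2π = 4.759027 rad → L = 3.57·(0.814583 + 6.779940 + 4.759027) = 3.57·12.353551 = 44.102175 m
RLR: c = (6 − d² + 2cos(α−β) + 2d(sin α − sin β))/8 = -2.313043, |c| > 1 → infeasible
LRL: c = (6 − d² + 2cos(α−β) − 2d(sin α − sin β))/8 = -7.525775, |c| > 1 → infeasible
Shortest: RSR with L = 26.728511 m ≈ 26.7285 m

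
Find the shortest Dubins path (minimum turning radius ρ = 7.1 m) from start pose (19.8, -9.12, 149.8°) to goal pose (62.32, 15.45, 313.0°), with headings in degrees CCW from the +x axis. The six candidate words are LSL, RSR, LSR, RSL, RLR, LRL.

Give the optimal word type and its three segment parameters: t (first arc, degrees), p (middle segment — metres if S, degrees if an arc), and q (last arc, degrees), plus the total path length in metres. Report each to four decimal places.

RSR: t = 127.8684°, p = 36.3894 m, q = 68.9316°, L = 60.7766 m

Let ψ = atan2(Δy, Δx) = atan2(24.57, 42.52) = 30.0213° be the start→goal bearing.
Normalize: d = |goal − start| / ρ = 49.108404/7.1 = 6.916677, α = (θ_start − ψ) mod 360° = 119.7787° = 2.090533 rad, β = (θ_goal − ψ) mod 360° = 282.9787° = 4.938910 rad.
Common terms: sin α = 0.867950, cos α = -0.496652, sin β = -0.974454, cos β = 0.224589, cos(α−β) = -0.957319, d² = 47.840415. Work in radians in the unit-radius frame; every candidate has L = ρ·(t + p + q).
LSL: p² = 2 + d² − 2cos(α−β) + 2d(sin α − sin β) = 77.241673; p = √p² = 8.788724; φ = atan2(cos β − cos α, d + sin α − sin β) = 0.082157 rad; t = (φ − α) mod 2π = 4.274809 rad, q = (β − φ) mod 2π = 4.856754 rad → L = 7.1·(4.274809 + 8.788724 + 4.856754) = 7.1·17.920287 = 127.234037 m
RSR: p² = 2 + d² − 2cos(α−β) + 2d(sin β − sin α) = 26.268434; p = √p² = 5.125274; φ = atan2(cos α − cos β, d − sin α + sin β) = -0.141191 rad; t = (α − φ) mod 2π = 2.231724 rad, q = (φ − β) mod 2π = 1.203084 rad → L = 7.1·(2.231724 + 5.125274 + 1.203084) = 7.1·8.560082 = 60.776582 m
LSR: p² = d² − 2 + 2cos(α−β) + 2d(sin α + sin β) = 42.452474; p = √p² = 6.515556; φ = atan2(−cos α − cos β, d + sin α + sin β) − atan2(−2, p) = 0.337756 rad; t = (φ − α) mod 2π = 4.530408 rad, q = (φ − β) mod 2π = 1.682031 rad → L = 7.1·(4.530408 + 6.515556 + 1.682031) = 7.1·12.727996 = 90.368768 m
RSL: p² = d² − 2 + 2cos(α−β) − 2d(sin α + sin β) = 45.399077; p = √p² = 6.737884; φ = atan2(cos α + cos β, d − sin α − sin β) − atan2(2, p) = -0.327264 rad; t = (α − φ) mod 2π = 2.417797 rad, q = (β − φ) mod 2π = 5.266174 rad → L = 7.1·(2.417797 + 6.737884 + 5.266174) = 7.1·14.421854 = 102.395164 m
RLR: c = (6 − d² + 2cos(α−β) + 2d(sin α − sin β))/8 = -2.283554, |c| > 1 → infeasible
LRL: c = (6 − d² + 2cos(α−β) − 2d(sin α − sin β))/8 = -8.655209, |c| > 1 → infeasible
Shortest: RSR with L = 60.776582 m ≈ 60.7766 m
Convert RSR to answer units (arcs ×180/π): t = 2.231724·180/π = 127.8684°, p = ρ·p = 7.1·5.125274 = 36.3894 m, q = 1.203084·180/π = 68.9316°, L = 60.7766 m.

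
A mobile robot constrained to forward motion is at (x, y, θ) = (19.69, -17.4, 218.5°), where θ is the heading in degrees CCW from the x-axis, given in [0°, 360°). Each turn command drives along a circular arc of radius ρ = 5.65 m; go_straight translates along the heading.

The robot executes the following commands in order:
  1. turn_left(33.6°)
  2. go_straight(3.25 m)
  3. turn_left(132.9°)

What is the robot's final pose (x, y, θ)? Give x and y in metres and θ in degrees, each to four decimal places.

set_pose: (x, y, θ) = (19.6900, -17.4000, 218.5000°), ρ = 5.65
turn_left(33.6°): centre at ρ to the left, rotate +33.6° → (17.8307, -20.0852, 252.1000°)
go_straight(3.25): x += 3.25·cos θ, y += 3.25·sin θ → (16.8318, -23.1779, 252.1000°)
turn_left(132.9°): centre at ρ to the left, rotate +132.9° → (24.5961, -30.0351, 385.0000° ≡ 25.0000°)

(24.5961, -30.0351, 25.0000°)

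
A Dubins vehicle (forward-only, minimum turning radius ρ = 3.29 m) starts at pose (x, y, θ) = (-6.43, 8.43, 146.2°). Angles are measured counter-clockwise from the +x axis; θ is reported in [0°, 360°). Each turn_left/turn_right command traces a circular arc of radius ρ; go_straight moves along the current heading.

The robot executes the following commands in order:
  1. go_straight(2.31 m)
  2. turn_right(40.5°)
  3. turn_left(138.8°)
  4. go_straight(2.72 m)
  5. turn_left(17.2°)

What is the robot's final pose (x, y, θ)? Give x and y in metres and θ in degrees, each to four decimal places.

(-17.2804, 8.6883, 261.7000°)

set_pose: (x, y, θ) = (-6.4300, 8.4300, 146.2000°), ρ = 3.29
go_straight(2.31): x += 2.31·cos θ, y += 2.31·sin θ → (-8.3496, 9.7150, 146.2000°)
turn_right(40.5°): centre at ρ to the right, rotate −40.5° → (-9.6866, 11.5587, 105.7000°)
turn_left(138.8°): centre at ρ to the left, rotate +138.8° → (-15.8234, 12.0848, 244.5000°)
go_straight(2.72): x += 2.72·cos θ, y += 2.72·sin θ → (-16.9944, 9.6298, 244.5000°)
turn_left(17.2°): centre at ρ to the left, rotate +17.2° → (-17.2804, 8.6883, 261.7000°)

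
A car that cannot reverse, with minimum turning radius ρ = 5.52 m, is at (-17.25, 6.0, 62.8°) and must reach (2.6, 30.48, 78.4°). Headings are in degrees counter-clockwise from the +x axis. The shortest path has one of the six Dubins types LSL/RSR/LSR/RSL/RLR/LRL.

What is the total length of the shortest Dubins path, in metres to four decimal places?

31.6343 m

Let ψ = atan2(Δy, Δx) = atan2(24.48, 19.85) = 50.9626° be the start→goal bearing.
Normalize: d = |goal − start| / ρ = 31.516550/5.52 = 5.709520, α = (θ_start − ψ) mod 360° = 11.8374° = 0.206602 rad, β = (θ_goal − ψ) mod 360° = 27.4374° = 0.478873 rad.
Common terms: sin α = 0.205135, cos α = 0.978734, sin β = 0.460780, cos β = 0.887515, cos(α−β) = 0.963163, d² = 32.598617. Work in radians in the unit-radius frame; every candidate has L = ρ·(t + p + q).
LSL: p² = 2 + d² − 2cos(α−β) + 2d(sin α − sin β) = 29.753080; p = √p² = 5.454638; φ = atan2(cos β − cos α, d + sin α − sin β) = -0.016724 rad; t = (φ − α) mod 2π = 6.059859 rad, q = (β − φ) mod 2π = 0.495597 rad → L = 5.52·(6.059859 + 5.454638 + 0.495597) = 5.52·12.010095 = 66.295725 m
RSR: p² = 2 + d² − 2cos(α−β) + 2d(sin β − sin α) = 35.591503; p = √p² = 5.965861; φ = atan2(cos α − cos β, d − sin α + sin β) = 0.015291 rad; t = (α − φ) mod 2π = 0.191311 rad, q = (φ − β) mod 2π = 5.819603 rad → L = 5.52·(0.191311 + 5.965861 + 5.819603) = 5.52·11.976775 = 66.111800 m
LSR: p² = d² − 2 + 2cos(α−β) + 2d(sin α + sin β) = 40.129050; p = √p² = 6.334749; φ = atan2(−cos α − cos β, d + sin α + sin β) − atan2(−2, p) = 0.021046 rad; t = (φ − α) mod 2π = 6.097629 rad, q = (φ − β) mod 2π = 5.825358 rad → L = 5.52·(6.097629 + 6.334749 + 5.825358) = 5.52·18.257736 = 100.782703 m
RSL: p² = d² − 2 + 2cos(α−β) − 2d(sin α + sin β) = 24.920834; p = √p² = 4.992077; φ = atan2(cos α + cos β, d − sin α − sin β) − atan2(2, p) = -0.026654 rad; t = (α − φ) mod 2π = 0.233256 rad, q = (β − φ) mod 2π = 0.505527 rad → L = 5.52·(0.233256 + 4.992077 + 0.505527) = 5.52·5.730860 = 31.634346 m
RLR: c = (6 − d² + 2cos(α−β) + 2d(sin α − sin β))/8 = -3.448938, |c| > 1 → infeasible
LRL: c = (6 − d² + 2cos(α−β) − 2d(sin α − sin β))/8 = -2.719135, |c| > 1 → infeasible
Shortest: RSL with L = 31.634346 m ≈ 31.6343 m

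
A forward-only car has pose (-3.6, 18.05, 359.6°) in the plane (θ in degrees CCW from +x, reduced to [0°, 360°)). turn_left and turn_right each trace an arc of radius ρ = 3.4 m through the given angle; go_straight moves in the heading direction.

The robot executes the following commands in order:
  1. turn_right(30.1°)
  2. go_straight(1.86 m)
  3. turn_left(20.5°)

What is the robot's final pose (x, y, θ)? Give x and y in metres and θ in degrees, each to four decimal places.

set_pose: (x, y, θ) = (-3.6000, 18.0500, 359.6000°), ρ = 3.4
turn_right(30.1°): centre at ρ to the right, rotate −30.1° → (-1.8981, 17.5796, 329.5000°)
go_straight(1.86): x += 1.86·cos θ, y += 1.86·sin θ → (-0.2955, 16.6356, 329.5000°)
turn_left(20.5°): centre at ρ to the left, rotate +20.5° → (0.8398, 16.2168, 350.0000°)

(0.8398, 16.2168, 350.0000°)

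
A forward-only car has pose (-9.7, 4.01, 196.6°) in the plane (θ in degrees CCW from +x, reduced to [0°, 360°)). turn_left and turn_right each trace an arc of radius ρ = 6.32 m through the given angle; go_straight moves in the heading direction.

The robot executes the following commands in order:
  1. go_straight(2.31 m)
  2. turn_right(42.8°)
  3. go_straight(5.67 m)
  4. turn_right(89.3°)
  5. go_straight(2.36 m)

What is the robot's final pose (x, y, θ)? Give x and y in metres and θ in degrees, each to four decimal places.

(-23.4951, 16.7609, 64.5000°)

set_pose: (x, y, θ) = (-9.7000, 4.0100, 196.6000°), ρ = 6.32
go_straight(2.31): x += 2.31·cos θ, y += 2.31·sin θ → (-11.9137, 3.3501, 196.6000°)
turn_right(42.8°): centre at ρ to the right, rotate −42.8° → (-16.5096, 3.7360, 153.8000°)
go_straight(5.67): x += 5.67·cos θ, y += 5.67·sin θ → (-21.5970, 6.2393, 153.8000°)
turn_right(89.3°): centre at ρ to the right, rotate −89.3° → (-24.5111, 14.6308, 64.5000°)
go_straight(2.36): x += 2.36·cos θ, y += 2.36·sin θ → (-23.4951, 16.7609, 64.5000°)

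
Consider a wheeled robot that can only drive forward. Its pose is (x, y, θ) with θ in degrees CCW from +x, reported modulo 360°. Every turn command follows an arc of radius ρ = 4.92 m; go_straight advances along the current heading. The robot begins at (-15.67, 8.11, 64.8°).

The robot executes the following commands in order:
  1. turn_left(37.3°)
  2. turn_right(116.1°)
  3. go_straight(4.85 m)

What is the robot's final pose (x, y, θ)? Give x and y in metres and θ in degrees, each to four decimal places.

(-4.6042, 15.8680, 346.0000°)

set_pose: (x, y, θ) = (-15.6700, 8.1100, 64.8000°), ρ = 4.92
turn_left(37.3°): centre at ρ to the left, rotate +37.3° → (-15.3111, 11.2362, 102.1000°)
turn_right(116.1°): centre at ρ to the right, rotate −116.1° → (-9.3101, 17.0413, -14.0000° ≡ 346.0000°)
go_straight(4.85): x += 4.85·cos θ, y += 4.85·sin θ → (-4.6042, 15.8680, 346.0000°)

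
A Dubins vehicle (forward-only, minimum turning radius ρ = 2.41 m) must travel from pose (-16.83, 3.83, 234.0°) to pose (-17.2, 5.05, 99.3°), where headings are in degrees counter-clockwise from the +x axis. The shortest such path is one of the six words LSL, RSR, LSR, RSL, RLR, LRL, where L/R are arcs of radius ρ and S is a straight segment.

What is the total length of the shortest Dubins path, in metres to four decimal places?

Let ψ = atan2(Δy, Δx) = atan2(1.22, -0.37) = 106.8714° be the start→goal bearing.
Normalize: d = |goal − start| / ρ = 1.274873/2.41 = 0.528993, α = (θ_start − ψ) mod 360° = 127.1286° = 2.218812 rad, β = (θ_goal − ψ) mod 360° = 352.4286° = 6.151039 rad.
Common terms: sin α = 0.797283, cos α = -0.603606, sin β = -0.131762, cos β = 0.991281, cos(α−β) = -0.703395, d² = 0.279833. Work in radians in the unit-radius frame; every candidate has L = ρ·(t + p + q).
LSL: p² = 2 + d² − 2cos(α−β) + 2d(sin α − sin β) = 4.669539; p = √p² = 2.160912; φ = atan2(cos β − cos α, d + sin α − sin β) = 0.830194 rad; t = (φ − α) mod 2π = 4.894567 rad, q = (β − φ) mod 2π = 5.320845 rad → L = 2.41·(4.894567 + 2.160912 + 5.320845) = 2.41·12.376324 = 29.826940 m
RSR: p² = 2 + d² − 2cos(α−β) + 2d(sin β − sin α) = 2.703706; p = √p² = 1.644295; φ = atan2(cos α − cos β, d − sin α + sin β) = -1.816560 rad; t = (α − φ) mod 2π = 4.035372 rad, q = (φ − β) mod 2π = 4.598772 rad → L = 2.41·(4.035372 + 1.644295 + 4.598772) = 2.41·10.278439 = 24.771038 m
LSR: p² = d² − 2 + 2cos(α−β) + 2d(sin α + sin β) = -2.422845 < 0 → infeasible
RSL: p² = d² − 2 + 2cos(α−β) − 2d(sin α + sin β) = -3.831068 < 0 → infeasible
RLR: c = (6 − d² + 2cos(α−β) + 2d(sin α − sin β))/8 = 0.662037; p = 2π − arccos c = 5.435922 rad; φ = atan2(cos α − cos β, d − sin α + sin β) = -1.816560 rad; t = (α − φ + p/2) mod 2π = 0.470148 rad, q = (α − β − t + p) mod 2π = 1.033547 rad → L = 2.41·(0.470148 + 5.435922 + 1.033547) = 2.41·6.939617 = 16.724478 m
LRL: c = (6 − d² + 2cos(α−β) − 2d(sin α − sin β))/8 = 0.416308; p = 2π − arccos c = 5.141769 rad; φ = atan2(cos β − cos α, d + sin α − sin β) = 0.830194 rad; t = (φ − α + p/2) mod 2π = 1.182266 rad, q = (β − α − t + p) mod 2π = 1.608545 rad → L = 2.41·(1.182266 + 5.141769 + 1.608545) = 2.41·7.932580 = 19.117519 m
Shortest: RLR with L = 16.724478 m ≈ 16.7245 m

16.7245 m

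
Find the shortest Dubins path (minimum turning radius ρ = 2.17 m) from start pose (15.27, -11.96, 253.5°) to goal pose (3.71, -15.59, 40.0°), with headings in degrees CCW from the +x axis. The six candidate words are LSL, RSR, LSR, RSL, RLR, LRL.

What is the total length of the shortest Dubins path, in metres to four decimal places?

18.0996 m

Let ψ = atan2(Δy, Δx) = atan2(-3.63, -11.56) = -162.5670° be the start→goal bearing.
Normalize: d = |goal − start| / ρ = 12.116538/2.17 = 5.583658, α = (θ_start − ψ) mod 360° = 56.0670° = 0.978554 rad, β = (θ_goal − ψ) mod 360° = 202.5670° = 3.535461 rad.
Common terms: sin α = 0.829691, cos α = 0.558223, sin β = -0.383763, cos β = -0.923431, cos(α−β) = -0.833886, d² = 31.177239. Work in radians in the unit-radius frame; every candidate has L = ρ·(t + p + q).
LSL: p² = 2 + d² − 2cos(α−β) + 2d(sin α − sin β) = 48.396037; p = √p² = 6.956726; φ = atan2(cos β − cos α, d + sin α − sin β) = -0.214626 rad; t = (φ − α) mod 2π = 5.090006 rad, q = (β − φ) mod 2π = 3.750086 rad → L = 2.17·(5.090006 + 6.956726 + 3.750086) = 2.17·15.796819 = 34.279097 m
RSR: p² = 2 + d² − 2cos(α−β) + 2d(sin β − sin α) = 21.293984; p = √p² = 4.614540; φ = atan2(cos α − cos β, d − sin α + sin β) = 0.326874 rad; t = (α − φ) mod 2π = 0.651680 rad, q = (φ − β) mod 2π = 3.074598 rad → L = 2.17·(0.651680 + 4.614540 + 3.074598) = 2.17·8.340818 = 18.099576 m
LSR: p² = d² − 2 + 2cos(α−β) + 2d(sin α + sin β) = 32.489280; p = √p² = 5.699937; φ = atan2(−cos α − cos β, d + sin α + sin β) − atan2(−2, p) = 0.397955 rad; t = (φ − α) mod 2π = 5.702587 rad, q = (φ − β) mod 2π = 3.145679 rad → L = 2.17·(5.702587 + 5.699937 + 3.145679) = 2.17·14.548203 = 31.569600 m
RSL: p² = d² − 2 + 2cos(α−β) − 2d(sin α + sin β) = 22.529654; p = √p² = 4.746541; φ = atan2(cos α + cos β, d − sin α − sin β) − atan2(2, p) = -0.469747 rad; t = (α − φ) mod 2π = 1.448301 rad, q = (β − φ) mod 2π = 4.005208 rad → L = 2.17·(1.448301 + 4.746541 + 4.005208) = 2.17·10.200050 = 22.134109 m
RLR: c = (6 − d² + 2cos(α−β) + 2d(sin α − sin β))/8 = -1.661748, |c| > 1 → infeasible
LRL: c = (6 − d² + 2cos(α−β) − 2d(sin α − sin β))/8 = -5.049505, |c| > 1 → infeasible
Shortest: RSR with L = 18.099576 m ≈ 18.0996 m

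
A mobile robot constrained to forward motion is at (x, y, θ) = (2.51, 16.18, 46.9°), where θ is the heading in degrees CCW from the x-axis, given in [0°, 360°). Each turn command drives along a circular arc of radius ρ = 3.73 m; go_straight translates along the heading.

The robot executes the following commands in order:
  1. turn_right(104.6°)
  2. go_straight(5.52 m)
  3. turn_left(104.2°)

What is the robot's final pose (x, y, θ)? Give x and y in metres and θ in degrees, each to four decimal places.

(17.1944, 10.3842, 46.5000°)

set_pose: (x, y, θ) = (2.5100, 16.1800, 46.9000°), ρ = 3.73
turn_right(104.6°): centre at ρ to the right, rotate −104.6° → (8.3863, 15.6245, -57.7000° ≡ 302.3000°)
go_straight(5.52): x += 5.52·cos θ, y += 5.52·sin θ → (11.3360, 10.9587, 302.3000°)
turn_left(104.2°): centre at ρ to the left, rotate +104.2° → (17.1944, 10.3842, 406.5000° ≡ 46.5000°)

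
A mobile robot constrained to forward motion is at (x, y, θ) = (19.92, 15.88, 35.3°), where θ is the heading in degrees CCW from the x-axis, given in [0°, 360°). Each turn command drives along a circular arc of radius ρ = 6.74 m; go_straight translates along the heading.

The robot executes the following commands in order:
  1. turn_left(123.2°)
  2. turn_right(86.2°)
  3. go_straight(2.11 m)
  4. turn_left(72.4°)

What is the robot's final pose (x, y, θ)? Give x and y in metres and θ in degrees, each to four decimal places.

set_pose: (x, y, θ) = (19.9200, 15.8800, 35.3000°), ρ = 6.74
turn_left(123.2°): centre at ρ to the left, rotate +123.2° → (18.4955, 27.6518, 158.5000°)
turn_right(86.2°): centre at ρ to the right, rotate −86.2° → (14.5447, 35.9720, 72.3000°)
go_straight(2.11): x += 2.11·cos θ, y += 2.11·sin θ → (15.1862, 37.9821, 72.3000°)
turn_left(72.4°): centre at ρ to the left, rotate +72.4° → (12.6601, 45.5320, 144.7000°)

(12.6601, 45.5320, 144.7000°)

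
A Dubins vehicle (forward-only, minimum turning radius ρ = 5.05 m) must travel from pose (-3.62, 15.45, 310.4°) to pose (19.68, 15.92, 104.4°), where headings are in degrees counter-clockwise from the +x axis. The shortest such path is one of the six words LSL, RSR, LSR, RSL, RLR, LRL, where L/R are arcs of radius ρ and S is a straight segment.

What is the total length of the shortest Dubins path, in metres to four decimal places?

Let ψ = atan2(Δy, Δx) = atan2(0.47, 23.30) = 1.1556° be the start→goal bearing.
Normalize: d = |goal − start| / ρ = 23.304740/5.05 = 4.614800, α = (θ_start − ψ) mod 360° = 309.2444° = 5.397333 rad, β = (θ_goal − ψ) mod 360° = 103.2444° = 1.801955 rad.
Common terms: sin α = -0.774454, cos α = 0.632630, sin β = 0.973402, cos β = -0.229105, cos(α−β) = -0.898794, d² = 21.296379. Work in radians in the unit-radius frame; every candidate has L = ρ·(t + p + q).
LSL: p² = 2 + d² − 2cos(α−β) + 2d(sin α − sin β) = 8.961955; p = √p² = 2.993652; φ = atan2(cos β − cos α, d + sin α − sin β) = -0.291985 rad; t = (φ − α) mod 2π = 0.593867 rad, q = (β − φ) mod 2π = 2.093940 rad → L = 5.05·(0.593867 + 2.993652 + 2.093940) = 5.05·5.681459 = 28.691370 m
RSR: p² = 2 + d² − 2cos(α−β) + 2d(sin β − sin α) = 41.225979; p = √p² = 6.420746; φ = atan2(cos α − cos β, d − sin α + sin β) = 0.134617 rad; t = (α − φ) mod 2π = 5.262716 rad, q = (φ − β) mod 2π = 4.615848 rad → L = 5.05·(5.262716 + 6.420746 + 4.615848) = 5.05·16.299310 = 82.311513 m
LSR: p² = d² − 2 + 2cos(α−β) + 2d(sin α + sin β) = 19.334994; p = √p² = 4.397157; φ = atan2(−cos α − cos β, d + sin α + sin β) − atan2(−2, p) = 0.343239 rad; t = (φ − α) mod 2π = 1.229091 rad, q = (φ − β) mod 2π = 4.824470 rad → L = 5.05·(1.229091 + 4.397157 + 4.824470) = 5.05·10.450718 = 52.776127 m
RSL: p² = d² − 2 + 2cos(α−β) − 2d(sin α + sin β) = 15.662588; p = √p² = 3.957599; φ = atan2(cos α + cos β, d − sin α − sin β) − atan2(2, p) = -0.376796 rad; t = (α − φ) mod 2π = 5.774129 rad, q = (β − φ) mod 2π = 2.178751 rad → L = 5.05·(5.774129 + 3.957599 + 2.178751) = 5.05·11.910479 = 60.147919 m
RLR: c = (6 − d² + 2cos(α−β) + 2d(sin α − sin β))/8 = -4.153247, |c| > 1 → infeasible
LRL: c = (6 − d² + 2cos(α−β) − 2d(sin α − sin β))/8 = -0.120244; p = 2π − arccos c = 4.591853 rad; φ = atan2(cos β − cos α, d + sin α − sin β) = -0.291985 rad; t = (φ − α + p/2) mod 2π = 2.889793 rad, q = (β − α − t + p) mod 2π = 4.389867 rad → L = 5.05·(2.889793 + 4.591853 + 4.389867) = 5.05·11.871513 = 59.951141 m
Shortest: LSL with L = 28.691370 m ≈ 28.6914 m

28.6914 m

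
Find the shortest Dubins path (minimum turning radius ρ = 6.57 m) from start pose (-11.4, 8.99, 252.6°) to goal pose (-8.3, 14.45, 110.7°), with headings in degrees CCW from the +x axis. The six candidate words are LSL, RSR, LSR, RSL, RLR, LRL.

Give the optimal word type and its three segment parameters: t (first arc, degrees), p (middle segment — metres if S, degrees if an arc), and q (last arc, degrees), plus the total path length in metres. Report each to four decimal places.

RLR: t = 12.9573°, p = 281.8230°, q = 50.7657°, L = 39.6231 m

Let ψ = atan2(Δy, Δx) = atan2(5.46, 3.10) = 60.4136° be the start→goal bearing.
Normalize: d = |goal − start| / ρ = 6.278662/6.57 = 0.955656, α = (θ_start − ψ) mod 360° = 192.1864° = 3.354286 rad, β = (θ_goal − ψ) mod 360° = 50.2864° = 0.877664 rad.
Common terms: sin α = -0.211093, cos α = -0.977466, sin β = 0.769248, cos β = 0.638950, cos(α−β) = -0.786935, d² = 0.913279. Work in radians in the unit-radius frame; every candidate has L = ρ·(t + p + q).
LSL: p² = 2 + d² − 2cos(α−β) + 2d(sin α − sin β) = 2.613410; p = √p² = 1.616605; φ = atan2(cos β − cos α, d + sin α − sin β) = 1.586066 rad; t = (φ − α) mod 2π = 4.514966 rad, q = (β − φ) mod 2π = 5.574782 rad → L = 6.57·(4.514966 + 1.616605 + 5.574782) = 6.57·11.706353 = 76.910739 m
RSR: p² = 2 + d² − 2cos(α−β) + 2d(sin β − sin α) = 6.360888; p = √p² = 2.522080; φ = atan2(cos α − cos β, d − sin α + sin β) = -0.695678 rad; t = (α − φ) mod 2π = 4.049964 rad, q = (φ − β) mod 2π = 4.709844 rad → L = 6.57·(4.049964 + 2.522080 + 4.709844) = 6.57·11.281888 = 74.122001 m
LSR: p² = d² − 2 + 2cos(α−β) + 2d(sin α + sin β) = -1.593782 < 0 → infeasible
RSL: p² = d² − 2 + 2cos(α−β) − 2d(sin α + sin β) = -3.727400 < 0 → infeasible
RLR: c = (6 − d² + 2cos(α−β) + 2d(sin α − sin β))/8 = 0.204889; p = 2π − arccos c = 4.918739 rad; φ = atan2(cos α − cos β, d − sin α + sin β) = -0.695678 rad; t = (α − φ + p/2) mod 2π = 0.226148 rad, q = (α − β − t + p) mod 2π = 0.886028 rad → L = 6.57·(0.226148 + 4.918739 + 0.886028) = 6.57·6.030916 = 39.623115 m
LRL: c = (6 − d² + 2cos(α−β) − 2d(sin α − sin β))/8 = 0.673324; p = 2π − arccos c = 5.451084 rad; φ = atan2(cos β − cos α, d + sin α − sin β) = 1.586066 rad; t = (φ − α + p/2) mod 2π = 0.957323 rad, q = (β − α − t + p) mod 2π = 2.017139 rad → L = 6.57·(0.957323 + 5.451084 + 2.017139) = 6.57·8.425546 = 55.355837 m
Shortest: RLR with L = 39.623115 m ≈ 39.6231 m
Convert RLR to answer units (arcs ×180/π): t = 0.226148·180/π = 12.9573°, p = 4.918739·180/π = 281.8230°, q = 0.886028·180/π = 50.7657°, L = 39.6231 m.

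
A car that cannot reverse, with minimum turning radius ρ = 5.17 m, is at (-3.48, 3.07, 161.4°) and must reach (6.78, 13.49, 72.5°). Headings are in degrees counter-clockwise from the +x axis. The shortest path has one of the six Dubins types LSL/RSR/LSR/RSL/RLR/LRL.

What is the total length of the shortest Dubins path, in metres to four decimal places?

Let ψ = atan2(Δy, Δx) = atan2(10.42, 10.26) = 45.4433° be the start→goal bearing.
Normalize: d = |goal − start| / ρ = 14.623406/5.17 = 2.828512, α = (θ_start − ψ) mod 360° = 115.9567° = 2.023826 rad, β = (θ_goal − ψ) mod 360° = 27.0567° = 0.472229 rad.
Common terms: sin α = 0.899125, cos α = -0.437692, sin β = 0.454872, cos β = 0.890557, cos(α−β) = 0.019197, d² = 8.000479. Work in radians in the unit-radius frame; every candidate has L = ρ·(t + p + q).
LSL: p² = 2 + d² − 2cos(α−β) + 2d(sin α − sin β) = 12.475232; p = √p² = 3.532029; φ = atan2(cos β − cos α, d + sin α − sin β) = 0.385539 rad; t = (φ − α) mod 2π = 4.644897 rad, q = (β − φ) mod 2π = 0.086690 rad → L = 5.17·(4.644897 + 3.532029 + 0.086690) = 5.17·8.263617 = 42.722900 m
RSR: p² = 2 + d² − 2cos(α−β) + 2d(sin β − sin α) = 7.448936; p = √p² = 2.729274; φ = atan2(cos α − cos β, d − sin α + sin β) = -0.508271 rad; t = (α − φ) mod 2π = 2.532097 rad, q = (φ − β) mod 2π = 5.302686 rad → L = 5.17·(2.532097 + 2.729274 + 5.302686) = 5.17·10.564057 = 54.616174 m
LSR: p² = d² − 2 + 2cos(α−β) + 2d(sin α + sin β) = 13.698468; p = √p² = 3.701144; φ = atan2(−cos α − cos β, d + sin α + sin β) − atan2(−2, p) = 0.387567 rad; t = (φ − α) mod 2π = 4.646926 rad, q = (φ − β) mod 2π = 6.198523 rad → L = 5.17·(4.646926 + 3.701144 + 6.198523) = 5.17·14.546593 = 75.205885 m
RSL: p² = d² − 2 + 2cos(α−β) − 2d(sin α + sin β) = -1.620720 < 0 → infeasible
RLR: c = (6 − d² + 2cos(α−β) + 2d(sin α − sin β))/8 = 0.068883; p = 2π − arccos c = 4.781327 rad; φ = atan2(cos α − cos β, d − sin α + sin β) = -0.508271 rad; t = (α − φ + p/2) mod 2π = 4.922761 rad, q = (α − β − t + p) mod 2π = 1.410164 rad → L = 5.17·(4.922761 + 4.781327 + 1.410164) = 5.17·11.114251 = 57.460677 m
LRL: c = (6 − d² + 2cos(α−β) − 2d(sin α − sin β))/8 = -0.559404; p = 2π − arccos c = 4.118722 rad; φ = atan2(cos β − cos α, d + sin α − sin β) = 0.385539 rad; t = (φ − α + p/2) mod 2π = 0.421073 rad, q = (β − α − t + p) mod 2π = 2.146051 rad → L = 5.17·(0.421073 + 4.118722 + 2.146051) = 5.17·6.685847 = 34.565829 m
Shortest: LRL with L = 34.565829 m ≈ 34.5658 m

34.5658 m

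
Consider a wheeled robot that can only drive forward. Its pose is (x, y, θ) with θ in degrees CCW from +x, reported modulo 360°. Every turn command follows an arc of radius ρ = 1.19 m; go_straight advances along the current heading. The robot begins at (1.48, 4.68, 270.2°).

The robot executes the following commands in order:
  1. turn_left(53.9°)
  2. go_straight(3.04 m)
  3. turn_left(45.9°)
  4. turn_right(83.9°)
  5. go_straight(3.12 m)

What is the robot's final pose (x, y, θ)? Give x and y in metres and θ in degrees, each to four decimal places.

set_pose: (x, y, θ) = (1.4800, 4.6800, 270.2000°), ρ = 1.19
turn_left(53.9°): centre at ρ to the left, rotate +53.9° → (1.9722, 3.7202, 324.1000°)
go_straight(3.04): x += 3.04·cos θ, y += 3.04·sin θ → (4.4347, 1.9376, 324.1000°)
turn_left(45.9°): centre at ρ to the left, rotate +45.9° → (5.3392, 1.7297, 370.0000° ≡ 10.0000°)
turn_right(83.9°): centre at ρ to the right, rotate −83.9° → (6.6891, 0.8877, -73.9000° ≡ 286.1000°)
go_straight(3.12): x += 3.12·cos θ, y += 3.12·sin θ → (7.5544, -2.1099, 286.1000°)

(7.5544, -2.1099, 286.1000°)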